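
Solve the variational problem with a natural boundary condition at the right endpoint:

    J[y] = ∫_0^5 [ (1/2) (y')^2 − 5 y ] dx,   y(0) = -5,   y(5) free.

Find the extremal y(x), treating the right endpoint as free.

The Lagrangian L = (1/2) (y')^2 − 5 y gives
    ∂L/∂y = −5,   ∂L/∂y' = y'.
Euler-Lagrange: d/dx(y') − (−5) = 0, i.e. y'' + 5 = 0, so
    y(x) = −(5/2) x^2 + C1 x + C2.
Fixed left endpoint y(0) = -5 ⇒ C2 = -5.
The right endpoint x = 5 is free, so the natural (transversality) condition is ∂L/∂y' |_{x=5} = 0, i.e. y'(5) = 0.
Compute y'(x) = −5 x + C1, so y'(5) = −25 + C1 = 0 ⇒ C1 = 25.
Therefore the extremal is
    y(x) = −(5/2) x^2 + 25 x − 5.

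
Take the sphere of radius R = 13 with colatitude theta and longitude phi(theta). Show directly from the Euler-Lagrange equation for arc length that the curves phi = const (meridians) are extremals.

On the sphere of radius R = 13 with spherical coordinates (θ, φ), the induced metric is
    ds^2 = 169(dθ^2 + sin^2(θ) dφ^2).
Using θ as the parameter, the arc-length functional becomes
    J[φ] = ∫ 13 sqrt(1 + sin^2(θ) (dφ/dθ)^2) dθ.
So L = 13 sqrt(1 + sin^2(θ) φ'^2). Compute
    ∂L/∂φ = 0  (L has no explicit φ dependence),
    ∂L/∂φ' = 13 sin^2(θ) φ' / sqrt(1 + sin^2(θ) φ'^2).
For the candidate φ(θ) = c (constant), φ' = 0, so ∂L/∂φ' evaluated along the candidate vanishes, and ∂L/∂φ is identically zero. Hence
    d/dθ(∂L/∂φ') − ∂L/∂φ = 0
is satisfied. Therefore meridians φ = const are extremals of arc length — they are geodesics on the sphere.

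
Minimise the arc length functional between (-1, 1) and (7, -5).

Arc-length functional: J[y] = ∫ sqrt(1 + (y')^2) dx.
Lagrangian L = sqrt(1 + (y')^2) has no explicit y dependence, so ∂L/∂y = 0 and the Euler-Lagrange equation gives
    d/dx( y' / sqrt(1 + (y')^2) ) = 0  ⇒  y' / sqrt(1 + (y')^2) = const.
Hence y' is constant, so y(x) is affine.
Fitting the endpoints (-1, 1) and (7, -5):
    slope m = ((-5) − 1) / (7 − (-1)) = -3/4,
    intercept c = 1 − m·(-1) = 1/4.
Extremal: y(x) = (-3/4) x + 1/4.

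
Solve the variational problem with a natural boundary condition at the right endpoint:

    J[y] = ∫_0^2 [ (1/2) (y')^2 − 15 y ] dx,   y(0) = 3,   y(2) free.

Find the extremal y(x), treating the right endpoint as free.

The Lagrangian L = (1/2) (y')^2 − 15 y gives
    ∂L/∂y = −15,   ∂L/∂y' = y'.
Euler-Lagrange: d/dx(y') − (−15) = 0, i.e. y'' + 15 = 0, so
    y(x) = −(15/2) x^2 + C1 x + C2.
Fixed left endpoint y(0) = 3 ⇒ C2 = 3.
The right endpoint x = 2 is free, so the natural (transversality) condition is ∂L/∂y' |_{x=2} = 0, i.e. y'(2) = 0.
Compute y'(x) = −15 x + C1, so y'(2) = −30 + C1 = 0 ⇒ C1 = 30.
Therefore the extremal is
    y(x) = −(15/2) x^2 + 30 x + 3.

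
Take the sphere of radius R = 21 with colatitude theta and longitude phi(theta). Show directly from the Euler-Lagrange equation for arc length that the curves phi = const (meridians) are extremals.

On the sphere of radius R = 21 with spherical coordinates (θ, φ), the induced metric is
    ds^2 = 441(dθ^2 + sin^2(θ) dφ^2).
Using θ as the parameter, the arc-length functional becomes
    J[φ] = ∫ 21 sqrt(1 + sin^2(θ) (dφ/dθ)^2) dθ.
So L = 21 sqrt(1 + sin^2(θ) φ'^2). Compute
    ∂L/∂φ = 0  (L has no explicit φ dependence),
    ∂L/∂φ' = 21 sin^2(θ) φ' / sqrt(1 + sin^2(θ) φ'^2).
For the candidate φ(θ) = c (constant), φ' = 0, so ∂L/∂φ' evaluated along the candidate vanishes, and ∂L/∂φ is identically zero. Hence
    d/dθ(∂L/∂φ') − ∂L/∂φ = 0
is satisfied. Therefore meridians φ = const are extremals of arc length — they are geodesics on the sphere.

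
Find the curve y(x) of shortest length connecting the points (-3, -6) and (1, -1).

Arc-length functional: J[y] = ∫ sqrt(1 + (y')^2) dx.
Lagrangian L = sqrt(1 + (y')^2) has no explicit y dependence, so ∂L/∂y = 0 and the Euler-Lagrange equation gives
    d/dx( y' / sqrt(1 + (y')^2) ) = 0  ⇒  y' / sqrt(1 + (y')^2) = const.
Hence y' is constant, so y(x) is affine.
Fitting the endpoints (-3, -6) and (1, -1):
    slope m = ((-1) − (-6)) / (1 − (-3)) = 5/4,
    intercept c = (-6) − m·(-3) = -9/4.
Extremal: y(x) = (5/4) x - 9/4.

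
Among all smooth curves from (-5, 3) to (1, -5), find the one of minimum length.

Arc-length functional: J[y] = ∫ sqrt(1 + (y')^2) dx.
Lagrangian L = sqrt(1 + (y')^2) has no explicit y dependence, so ∂L/∂y = 0 and the Euler-Lagrange equation gives
    d/dx( y' / sqrt(1 + (y')^2) ) = 0  ⇒  y' / sqrt(1 + (y')^2) = const.
Hence y' is constant, so y(x) is affine.
Fitting the endpoints (-5, 3) and (1, -5):
    slope m = ((-5) − 3) / (1 − (-5)) = -4/3,
    intercept c = 3 − m·(-5) = -11/3.
Extremal: y(x) = (-4/3) x - 11/3.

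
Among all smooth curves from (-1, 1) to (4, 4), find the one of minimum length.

Arc-length functional: J[y] = ∫ sqrt(1 + (y')^2) dx.
Lagrangian L = sqrt(1 + (y')^2) has no explicit y dependence, so ∂L/∂y = 0 and the Euler-Lagrange equation gives
    d/dx( y' / sqrt(1 + (y')^2) ) = 0  ⇒  y' / sqrt(1 + (y')^2) = const.
Hence y' is constant, so y(x) is affine.
Fitting the endpoints (-1, 1) and (4, 4):
    slope m = (4 − 1) / (4 − (-1)) = 3/5,
    intercept c = 1 − m·(-1) = 8/5.
Extremal: y(x) = (3/5) x + 8/5.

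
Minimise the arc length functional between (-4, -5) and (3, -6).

Arc-length functional: J[y] = ∫ sqrt(1 + (y')^2) dx.
Lagrangian L = sqrt(1 + (y')^2) has no explicit y dependence, so ∂L/∂y = 0 and the Euler-Lagrange equation gives
    d/dx( y' / sqrt(1 + (y')^2) ) = 0  ⇒  y' / sqrt(1 + (y')^2) = const.
Hence y' is constant, so y(x) is affine.
Fitting the endpoints (-4, -5) and (3, -6):
    slope m = ((-6) − (-5)) / (3 − (-4)) = -1/7,
    intercept c = (-5) − m·(-4) = -39/7.
Extremal: y(x) = (-1/7) x - 39/7.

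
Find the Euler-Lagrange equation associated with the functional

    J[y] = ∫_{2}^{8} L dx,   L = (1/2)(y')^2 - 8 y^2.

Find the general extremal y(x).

The Lagrangian is L = (1/2)(y')^2 - 8 y^2.
∂L/∂y = -16y.
∂L/∂y' = y'.
The Euler-Lagrange equation d/dx(∂L/∂y') − ∂L/∂y = 0 becomes:
    y'' + 16 y = 0
General solution: y(x) = A sin(4x) + B cos(4x), where A and B are arbitrary constants fixed by the endpoint conditions.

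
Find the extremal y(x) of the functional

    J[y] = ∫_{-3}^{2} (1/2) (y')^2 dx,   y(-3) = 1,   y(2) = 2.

The Lagrangian is L = (1/2) (y')^2.
Compute ∂L/∂y = 0, ∂L/∂y' = y'.
The Euler-Lagrange equation d/dx(∂L/∂y') − ∂L/∂y = 0 reduces to
    y'' = 0.
Its general solution is
    y(x) = A x + B,
with A, B fixed by the endpoint conditions.
Applying the endpoint conditions y(-3) = 1 and y(2) = 2: solve A·-3 + B = 1 and A·2 + B = 2. Subtracting gives A(2 − -3) = 2 − 1, so A = 1/5, and B = 1 − A·-3 = 8/5. Therefore
    y(x) = (1/5) x + 8/5.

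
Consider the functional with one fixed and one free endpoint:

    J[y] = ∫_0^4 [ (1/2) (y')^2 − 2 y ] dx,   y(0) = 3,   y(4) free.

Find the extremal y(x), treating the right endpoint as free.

The Lagrangian L = (1/2) (y')^2 − 2 y gives
    ∂L/∂y = −2,   ∂L/∂y' = y'.
Euler-Lagrange: d/dx(y') − (−2) = 0, i.e. y'' + 2 = 0, so
    y(x) = −(2/2) x^2 + C1 x + C2.
Fixed left endpoint y(0) = 3 ⇒ C2 = 3.
The right endpoint x = 4 is free, so the natural (transversality) condition is ∂L/∂y' |_{x=4} = 0, i.e. y'(4) = 0.
Compute y'(x) = −2 x + C1, so y'(4) = −8 + C1 = 0 ⇒ C1 = 8.
Therefore the extremal is
    y(x) = −x^2 + 8 x + 3.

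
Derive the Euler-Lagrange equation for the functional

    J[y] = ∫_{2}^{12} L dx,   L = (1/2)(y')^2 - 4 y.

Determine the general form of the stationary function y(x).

The Lagrangian is L = (1/2)(y')^2 - 4 y.
∂L/∂y = -4.
∂L/∂y' = y'.
The Euler-Lagrange equation d/dx(∂L/∂y') − ∂L/∂y = 0 becomes:
    y'' + 4 = 0
General solution: y(x) = -2 x^2 + A x + B, where A and B are arbitrary constants fixed by the endpoint conditions.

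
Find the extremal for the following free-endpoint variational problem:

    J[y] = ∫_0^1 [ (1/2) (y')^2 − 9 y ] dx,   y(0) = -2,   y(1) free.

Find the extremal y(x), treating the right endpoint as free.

The Lagrangian L = (1/2) (y')^2 − 9 y gives
    ∂L/∂y = −9,   ∂L/∂y' = y'.
Euler-Lagrange: d/dx(y') − (−9) = 0, i.e. y'' + 9 = 0, so
    y(x) = −(9/2) x^2 + C1 x + C2.
Fixed left endpoint y(0) = -2 ⇒ C2 = -2.
The right endpoint x = 1 is free, so the natural (transversality) condition is ∂L/∂y' |_{x=1} = 0, i.e. y'(1) = 0.
Compute y'(x) = −9 x + C1, so y'(1) = −9 + C1 = 0 ⇒ C1 = 9.
Therefore the extremal is
    y(x) = −(9/2) x^2 + 9 x − 2.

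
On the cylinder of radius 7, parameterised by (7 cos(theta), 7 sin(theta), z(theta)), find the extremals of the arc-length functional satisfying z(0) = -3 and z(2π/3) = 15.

Parameterise the cylinder of radius R = 7 as
    r(θ) = (7 cos θ, 7 sin θ, z(θ)).
The arc-length element is
    ds = sqrt(49 + (dz/dθ)^2) dθ,
so the Lagrangian is L = sqrt(49 + z'^2).
L depends on z' only, not on z or θ, so ∂L/∂z = 0 and
    ∂L/∂z' = z' / sqrt(49 + z'^2).
The Euler-Lagrange equation gives
    d/dθ( z' / sqrt(49 + z'^2) ) = 0,
so z' is constant. Integrating once:
    z(θ) = a θ + b,
a helix on the cylinder (a straight line when the cylinder is unrolled). The constants a, b are determined by the endpoint conditions.
With endpoint conditions z(0) = -3 and z(2π/3) = 15: from z(0) = b we get b = -3, and a·2π/3 + -3 = 15 gives a = 27/π, so
    z(θ) = (27/π) θ − 3.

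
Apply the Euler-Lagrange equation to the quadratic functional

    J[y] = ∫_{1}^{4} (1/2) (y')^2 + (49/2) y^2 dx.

The Lagrangian is L = (1/2) (y')^2 + (49/2) y^2.
Compute ∂L/∂y = 49y, ∂L/∂y' = y'.
The Euler-Lagrange equation d/dx(∂L/∂y') − ∂L/∂y = 0 reduces to
    y'' − 49 y = 0.
Its general solution is
    y(x) = A e^(7x) + B e^(−7x),
with A, B fixed by the endpoint conditions.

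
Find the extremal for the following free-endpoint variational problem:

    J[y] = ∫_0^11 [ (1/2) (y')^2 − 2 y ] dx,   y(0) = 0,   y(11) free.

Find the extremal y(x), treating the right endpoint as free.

The Lagrangian L = (1/2) (y')^2 − 2 y gives
    ∂L/∂y = −2,   ∂L/∂y' = y'.
Euler-Lagrange: d/dx(y') − (−2) = 0, i.e. y'' + 2 = 0, so
    y(x) = −(2/2) x^2 + C1 x + C2.
Fixed left endpoint y(0) = 0 ⇒ C2 = 0.
The right endpoint x = 11 is free, so the natural (transversality) condition is ∂L/∂y' |_{x=11} = 0, i.e. y'(11) = 0.
Compute y'(x) = −2 x + C1, so y'(11) = −22 + C1 = 0 ⇒ C1 = 22.
Therefore the extremal is
    y(x) = −x^2 + 22 x.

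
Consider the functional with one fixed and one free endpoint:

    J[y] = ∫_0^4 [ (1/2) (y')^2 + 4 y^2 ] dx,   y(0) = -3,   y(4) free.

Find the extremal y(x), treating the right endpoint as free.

The Lagrangian L = (1/2) (y')^2 + 4 y^2 gives
    ∂L/∂y = 8 y,   ∂L/∂y' = y'.
Euler-Lagrange: y'' − 8 y = 0.
With k = sqrt(8), the general solution is
    y(x) = A cosh(sqrt(8) x) + B sinh(sqrt(8) x).
Fixed left endpoint y(0) = -3 ⇒ A = -3.
The right endpoint x = 4 is free, so the natural (transversality) condition is ∂L/∂y' |_{x=4} = 0, i.e. y'(4) = 0.
Compute y'(x) = A k sinh(k x) + B k cosh(k x), so
    y'(4) = A k sinh(k·4) + B k cosh(k·4) = 0
    ⇒ B = −A tanh(k·4) = 3 tanh(sqrt(8)·4).
Therefore the extremal is
    y(x) = −3 cosh(sqrt(8) x) + 3 tanh(sqrt(8)·4) sinh(sqrt(8) x).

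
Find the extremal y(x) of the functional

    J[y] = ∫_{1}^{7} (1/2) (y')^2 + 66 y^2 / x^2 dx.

The Lagrangian is L = (1/2) (y')^2 + 66 y^2 / x^2.
Compute ∂L/∂y = 132y/x^2, ∂L/∂y' = y'.
The Euler-Lagrange equation d/dx(∂L/∂y') − ∂L/∂y = 0 reduces to
    y'' − 132/x^2 · y = 0  (x > 0).
Its general solution is
    y(x) = A x^12 + B x^(-11),
with A, B fixed by the endpoint conditions.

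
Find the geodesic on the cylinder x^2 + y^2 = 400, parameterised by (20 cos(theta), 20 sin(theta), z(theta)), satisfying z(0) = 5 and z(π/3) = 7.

Parameterise the cylinder of radius R = 20 as
    r(θ) = (20 cos θ, 20 sin θ, z(θ)).
The arc-length element is
    ds = sqrt(400 + (dz/dθ)^2) dθ,
so the Lagrangian is L = sqrt(400 + z'^2).
L depends on z' only, not on z or θ, so ∂L/∂z = 0 and
    ∂L/∂z' = z' / sqrt(400 + z'^2).
The Euler-Lagrange equation gives
    d/dθ( z' / sqrt(400 + z'^2) ) = 0,
so z' is constant. Integrating once:
    z(θ) = a θ + b,
a helix on the cylinder (a straight line when the cylinder is unrolled). The constants a, b are determined by the endpoint conditions.
With endpoint conditions z(0) = 5 and z(π/3) = 7: from z(0) = b we get b = 5, and a·π/3 + 5 = 7 gives a = 6/π, so
    z(θ) = (6/π) θ + 5.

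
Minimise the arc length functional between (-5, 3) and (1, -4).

Arc-length functional: J[y] = ∫ sqrt(1 + (y')^2) dx.
Lagrangian L = sqrt(1 + (y')^2) has no explicit y dependence, so ∂L/∂y = 0 and the Euler-Lagrange equation gives
    d/dx( y' / sqrt(1 + (y')^2) ) = 0  ⇒  y' / sqrt(1 + (y')^2) = const.
Hence y' is constant, so y(x) is affine.
Fitting the endpoints (-5, 3) and (1, -4):
    slope m = ((-4) − 3) / (1 − (-5)) = -7/6,
    intercept c = 3 − m·(-5) = -17/6.
Extremal: y(x) = (-7/6) x - 17/6.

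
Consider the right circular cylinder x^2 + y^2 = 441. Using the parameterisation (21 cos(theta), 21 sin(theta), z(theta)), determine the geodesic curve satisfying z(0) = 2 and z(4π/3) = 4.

Parameterise the cylinder of radius R = 21 as
    r(θ) = (21 cos θ, 21 sin θ, z(θ)).
The arc-length element is
    ds = sqrt(441 + (dz/dθ)^2) dθ,
so the Lagrangian is L = sqrt(441 + z'^2).
L depends on z' only, not on z or θ, so ∂L/∂z = 0 and
    ∂L/∂z' = z' / sqrt(441 + z'^2).
The Euler-Lagrange equation gives
    d/dθ( z' / sqrt(441 + z'^2) ) = 0,
so z' is constant. Integrating once:
    z(θ) = a θ + b,
a helix on the cylinder (a straight line when the cylinder is unrolled). The constants a, b are determined by the endpoint conditions.
With endpoint conditions z(0) = 2 and z(4π/3) = 4: from z(0) = b we get b = 2, and a·4π/3 + 2 = 4 gives a = 3/(2π), so
    z(θ) = (3/(2π)) θ + 2.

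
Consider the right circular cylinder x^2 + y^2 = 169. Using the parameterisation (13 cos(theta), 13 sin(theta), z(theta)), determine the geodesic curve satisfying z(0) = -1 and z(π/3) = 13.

Parameterise the cylinder of radius R = 13 as
    r(θ) = (13 cos θ, 13 sin θ, z(θ)).
The arc-length element is
    ds = sqrt(169 + (dz/dθ)^2) dθ,
so the Lagrangian is L = sqrt(169 + z'^2).
L depends on z' only, not on z or θ, so ∂L/∂z = 0 and
    ∂L/∂z' = z' / sqrt(169 + z'^2).
The Euler-Lagrange equation gives
    d/dθ( z' / sqrt(169 + z'^2) ) = 0,
so z' is constant. Integrating once:
    z(θ) = a θ + b,
a helix on the cylinder (a straight line when the cylinder is unrolled). The constants a, b are determined by the endpoint conditions.
With endpoint conditions z(0) = -1 and z(π/3) = 13: from z(0) = b we get b = -1, and a·π/3 + -1 = 13 gives a = 42/π, so
    z(θ) = (42/π) θ − 1.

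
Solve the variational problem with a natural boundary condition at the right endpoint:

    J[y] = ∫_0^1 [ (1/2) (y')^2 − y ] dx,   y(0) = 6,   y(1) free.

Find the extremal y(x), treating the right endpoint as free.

The Lagrangian L = (1/2) (y')^2 − y gives
    ∂L/∂y = −1,   ∂L/∂y' = y'.
Euler-Lagrange: d/dx(y') − (−1) = 0, i.e. y'' + 1 = 0, so
    y(x) = −(1/2) x^2 + C1 x + C2.
Fixed left endpoint y(0) = 6 ⇒ C2 = 6.
The right endpoint x = 1 is free, so the natural (transversality) condition is ∂L/∂y' |_{x=1} = 0, i.e. y'(1) = 0.
Compute y'(x) = −1 x + C1, so y'(1) = −1 + C1 = 0 ⇒ C1 = 1.
Therefore the extremal is
    y(x) = −x^2/2 + x + 6.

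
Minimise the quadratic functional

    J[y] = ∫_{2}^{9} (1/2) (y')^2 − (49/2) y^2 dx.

The Lagrangian is L = (1/2) (y')^2 − (49/2) y^2.
Compute ∂L/∂y = -49y, ∂L/∂y' = y'.
The Euler-Lagrange equation d/dx(∂L/∂y') − ∂L/∂y = 0 reduces to
    y'' + 49 y = 0.
Its general solution is
    y(x) = A sin(7x) + B cos(7x),
with A, B fixed by the endpoint conditions.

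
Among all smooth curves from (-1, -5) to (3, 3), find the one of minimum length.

Arc-length functional: J[y] = ∫ sqrt(1 + (y')^2) dx.
Lagrangian L = sqrt(1 + (y')^2) has no explicit y dependence, so ∂L/∂y = 0 and the Euler-Lagrange equation gives
    d/dx( y' / sqrt(1 + (y')^2) ) = 0  ⇒  y' / sqrt(1 + (y')^2) = const.
Hence y' is constant, so y(x) is affine.
Fitting the endpoints (-1, -5) and (3, 3):
    slope m = (3 − (-5)) / (3 − (-1)) = 2,
    intercept c = (-5) − m·(-1) = -3.
Extremal: y(x) = 2 x - 3.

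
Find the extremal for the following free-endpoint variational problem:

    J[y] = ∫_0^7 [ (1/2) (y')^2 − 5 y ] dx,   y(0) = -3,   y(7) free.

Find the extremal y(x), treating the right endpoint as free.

The Lagrangian L = (1/2) (y')^2 − 5 y gives
    ∂L/∂y = −5,   ∂L/∂y' = y'.
Euler-Lagrange: d/dx(y') − (−5) = 0, i.e. y'' + 5 = 0, so
    y(x) = −(5/2) x^2 + C1 x + C2.
Fixed left endpoint y(0) = -3 ⇒ C2 = -3.
The right endpoint x = 7 is free, so the natural (transversality) condition is ∂L/∂y' |_{x=7} = 0, i.e. y'(7) = 0.
Compute y'(x) = −5 x + C1, so y'(7) = −35 + C1 = 0 ⇒ C1 = 35.
Therefore the extremal is
    y(x) = −(5/2) x^2 + 35 x − 3.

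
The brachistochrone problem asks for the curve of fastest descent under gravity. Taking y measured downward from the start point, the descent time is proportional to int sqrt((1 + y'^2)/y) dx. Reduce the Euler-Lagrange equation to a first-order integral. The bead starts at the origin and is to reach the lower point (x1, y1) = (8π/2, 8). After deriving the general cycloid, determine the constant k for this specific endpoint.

The Lagrangian L = sqrt((1 + y'^2) / y) has no explicit x dependence, so the Beltrami identity applies:
    L − y' ∂L/∂y' = C.
Compute ∂L/∂y' = y' / sqrt(y (1 + y'^2)).
Substitute:
    sqrt((1 + y'^2)/y) − y'·y' / sqrt(y (1 + y'^2))
    = (1 + y'^2) / sqrt(y (1 + y'^2)) − y'^2 / sqrt(y (1 + y'^2))
    = 1 / sqrt(y (1 + y'^2)) = C.
Squaring and rearranging gives the first integral
    y (1 + y'^2) = 1/C^2 =: k   (constant).
Solving this first-order ODE by the substitution
    y = (k/2)(1 − cos θ)
yields the cycloid parameterisation
    x(θ) = (k/2)(θ − sin θ),   y(θ) = (k/2)(1 − cos θ).
The constant k is fixed by the endpoint condition.
Now fit the given lower endpoint (x1, y1) = (8π/2, 8). At the bottom of the first arch (θ = π), the parametric equations give
    y(π) = (k/2)(1 − cos π) = k,
    x(π) = (k/2)(π − sin π) = kπ/2.
Matching y(π) = 8 gives k = 8, consistent with x(π) = 8π/2. Therefore the specific cycloid is
    x(θ) = (8/2)(θ − sin θ),   y(θ) = (8/2)(1 − cos θ).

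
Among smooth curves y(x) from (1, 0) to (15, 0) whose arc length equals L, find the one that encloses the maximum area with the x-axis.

Set up the augmented Lagrangian using a multiplier λ for the length constraint:
    F(y, y') = y − λ sqrt(1 + y'^2).
F has no explicit x dependence, so the Beltrami identity yields a first integral
    F − y' ∂F/∂y' = C.
Compute ∂F/∂y' = −λ y' / sqrt(1 + y'^2). Then
    y − λ sqrt(1 + y'^2) + λ y'^2 / sqrt(1 + y'^2) = C
    ⇒  y − λ / sqrt(1 + y'^2) = C.
Solving for y' and integrating gives
    (x − a)^2 + (y − b)^2 = λ^2,
a circular arc of radius λ. The constants a, b are determined by the endpoint conditions y(1) = y(15) = 0, and λ is fixed implicitly by the length constraint
    ∫_{1}^{15} sqrt(1 + y'^2) dx = L.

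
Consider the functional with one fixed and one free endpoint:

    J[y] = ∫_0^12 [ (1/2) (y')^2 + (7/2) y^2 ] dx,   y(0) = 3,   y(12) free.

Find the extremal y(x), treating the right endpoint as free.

The Lagrangian L = (1/2) (y')^2 + (7/2) y^2 gives
    ∂L/∂y = 7 y,   ∂L/∂y' = y'.
Euler-Lagrange: y'' − 7 y = 0.
With k = sqrt(7), the general solution is
    y(x) = A cosh(sqrt(7) x) + B sinh(sqrt(7) x).
Fixed left endpoint y(0) = 3 ⇒ A = 3.
The right endpoint x = 12 is free, so the natural (transversality) condition is ∂L/∂y' |_{x=12} = 0, i.e. y'(12) = 0.
Compute y'(x) = A k sinh(k x) + B k cosh(k x), so
    y'(12) = A k sinh(k·12) + B k cosh(k·12) = 0
    ⇒ B = −A tanh(k·12) = − 3 tanh(sqrt(7)·12).
Therefore the extremal is
    y(x) = 3 cosh(sqrt(7) x) − 3 tanh(sqrt(7)·12) sinh(sqrt(7) x).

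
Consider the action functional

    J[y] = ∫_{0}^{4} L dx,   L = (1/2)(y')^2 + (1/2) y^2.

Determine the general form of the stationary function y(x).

The Lagrangian is L = (1/2)(y')^2 + (1/2) y^2.
∂L/∂y = y.
∂L/∂y' = y'.
The Euler-Lagrange equation d/dx(∂L/∂y') − ∂L/∂y = 0 becomes:
    y'' - y = 0
General solution: y(x) = A e^x + B e^(-x), where A and B are arbitrary constants fixed by the endpoint conditions.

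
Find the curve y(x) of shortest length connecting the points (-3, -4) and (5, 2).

Arc-length functional: J[y] = ∫ sqrt(1 + (y')^2) dx.
Lagrangian L = sqrt(1 + (y')^2) has no explicit y dependence, so ∂L/∂y = 0 and the Euler-Lagrange equation gives
    d/dx( y' / sqrt(1 + (y')^2) ) = 0  ⇒  y' / sqrt(1 + (y')^2) = const.
Hence y' is constant, so y(x) is affine.
Fitting the endpoints (-3, -4) and (5, 2):
    slope m = (2 − (-4)) / (5 − (-3)) = 3/4,
    intercept c = (-4) − m·(-3) = -7/4.
Extremal: y(x) = (3/4) x - 7/4.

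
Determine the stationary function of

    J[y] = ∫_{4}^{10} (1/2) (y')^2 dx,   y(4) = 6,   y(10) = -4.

The Lagrangian is L = (1/2) (y')^2.
Compute ∂L/∂y = 0, ∂L/∂y' = y'.
The Euler-Lagrange equation d/dx(∂L/∂y') − ∂L/∂y = 0 reduces to
    y'' = 0.
Its general solution is
    y(x) = A x + B,
with A, B fixed by the endpoint conditions.
Applying the endpoint conditions y(4) = 6 and y(10) = -4: solve A·4 + B = 6 and A·10 + B = -4. Subtracting gives A(10 − 4) = -4 − 6, so A = -5/3, and B = 6 − A·4 = 38/3. Therefore
    y(x) = (-5/3) x + 38/3.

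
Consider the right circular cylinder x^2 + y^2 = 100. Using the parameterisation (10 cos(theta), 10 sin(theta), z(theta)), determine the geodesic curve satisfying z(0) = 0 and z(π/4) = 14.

Parameterise the cylinder of radius R = 10 as
    r(θ) = (10 cos θ, 10 sin θ, z(θ)).
The arc-length element is
    ds = sqrt(100 + (dz/dθ)^2) dθ,
so the Lagrangian is L = sqrt(100 + z'^2).
L depends on z' only, not on z or θ, so ∂L/∂z = 0 and
    ∂L/∂z' = z' / sqrt(100 + z'^2).
The Euler-Lagrange equation gives
    d/dθ( z' / sqrt(100 + z'^2) ) = 0,
so z' is constant. Integrating once:
    z(θ) = a θ + b,
a helix on the cylinder (a straight line when the cylinder is unrolled). The constants a, b are determined by the endpoint conditions.
With endpoint conditions z(0) = 0 and z(π/4) = 14: from z(0) = b we get b = 0, and a·π/4 + 0 = 14 gives a = 56/π, so
    z(θ) = (56/π) θ.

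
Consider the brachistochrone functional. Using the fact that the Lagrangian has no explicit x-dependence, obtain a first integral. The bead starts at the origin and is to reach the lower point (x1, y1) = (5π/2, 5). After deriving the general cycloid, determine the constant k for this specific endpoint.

The Lagrangian L = sqrt((1 + y'^2) / y) has no explicit x dependence, so the Beltrami identity applies:
    L − y' ∂L/∂y' = C.
Compute ∂L/∂y' = y' / sqrt(y (1 + y'^2)).
Substitute:
    sqrt((1 + y'^2)/y) − y'·y' / sqrt(y (1 + y'^2))
    = (1 + y'^2) / sqrt(y (1 + y'^2)) − y'^2 / sqrt(y (1 + y'^2))
    = 1 / sqrt(y (1 + y'^2)) = C.
Squaring and rearranging gives the first integral
    y (1 + y'^2) = 1/C^2 =: k   (constant).
Solving this first-order ODE by the substitution
    y = (k/2)(1 − cos θ)
yields the cycloid parameterisation
    x(θ) = (k/2)(θ − sin θ),   y(θ) = (k/2)(1 − cos θ).
The constant k is fixed by the endpoint condition.
Now fit the given lower endpoint (x1, y1) = (5π/2, 5). At the bottom of the first arch (θ = π), the parametric equations give
    y(π) = (k/2)(1 − cos π) = k,
    x(π) = (k/2)(π − sin π) = kπ/2.
Matching y(π) = 5 gives k = 5, consistent with x(π) = 5π/2. Therefore the specific cycloid is
    x(θ) = (5/2)(θ − sin θ),   y(θ) = (5/2)(1 − cos θ).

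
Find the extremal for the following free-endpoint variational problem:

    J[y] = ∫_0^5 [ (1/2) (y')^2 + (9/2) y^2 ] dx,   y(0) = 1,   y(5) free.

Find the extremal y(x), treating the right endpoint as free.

The Lagrangian L = (1/2) (y')^2 + (9/2) y^2 gives
    ∂L/∂y = 9 y,   ∂L/∂y' = y'.
Euler-Lagrange: y'' − 9 y = 0.
With k = 3, the general solution is
    y(x) = A cosh(3 x) + B sinh(3 x).
Fixed left endpoint y(0) = 1 ⇒ A = 1.
The right endpoint x = 5 is free, so the natural (transversality) condition is ∂L/∂y' |_{x=5} = 0, i.e. y'(5) = 0.
Compute y'(x) = A k sinh(k x) + B k cosh(k x), so
    y'(5) = A k sinh(k·5) + B k cosh(k·5) = 0
    ⇒ B = −A tanh(k·5) = − tanh(3·5).
Therefore the extremal is
    y(x) = cosh(3 x) − tanh(3·5) sinh(3 x).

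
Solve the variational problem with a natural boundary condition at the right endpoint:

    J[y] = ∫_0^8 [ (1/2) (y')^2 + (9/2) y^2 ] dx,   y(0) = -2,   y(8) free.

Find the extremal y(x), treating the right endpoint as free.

The Lagrangian L = (1/2) (y')^2 + (9/2) y^2 gives
    ∂L/∂y = 9 y,   ∂L/∂y' = y'.
Euler-Lagrange: y'' − 9 y = 0.
With k = 3, the general solution is
    y(x) = A cosh(3 x) + B sinh(3 x).
Fixed left endpoint y(0) = -2 ⇒ A = -2.
The right endpoint x = 8 is free, so the natural (transversality) condition is ∂L/∂y' |_{x=8} = 0, i.e. y'(8) = 0.
Compute y'(x) = A k sinh(k x) + B k cosh(k x), so
    y'(8) = A k sinh(k·8) + B k cosh(k·8) = 0
    ⇒ B = −A tanh(k·8) = 2 tanh(3·8).
Therefore the extremal is
    y(x) = −2 cosh(3 x) + 2 tanh(3·8) sinh(3 x).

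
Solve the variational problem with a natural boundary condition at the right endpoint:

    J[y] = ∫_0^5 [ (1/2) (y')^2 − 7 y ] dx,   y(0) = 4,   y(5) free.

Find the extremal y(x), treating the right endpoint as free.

The Lagrangian L = (1/2) (y')^2 − 7 y gives
    ∂L/∂y = −7,   ∂L/∂y' = y'.
Euler-Lagrange: d/dx(y') − (−7) = 0, i.e. y'' + 7 = 0, so
    y(x) = −(7/2) x^2 + C1 x + C2.
Fixed left endpoint y(0) = 4 ⇒ C2 = 4.
The right endpoint x = 5 is free, so the natural (transversality) condition is ∂L/∂y' |_{x=5} = 0, i.e. y'(5) = 0.
Compute y'(x) = −7 x + C1, so y'(5) = −35 + C1 = 0 ⇒ C1 = 35.
Therefore the extremal is
    y(x) = −(7/2) x^2 + 35 x + 4.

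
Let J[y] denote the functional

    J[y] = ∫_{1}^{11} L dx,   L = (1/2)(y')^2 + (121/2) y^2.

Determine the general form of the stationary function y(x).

The Lagrangian is L = (1/2)(y')^2 + (121/2) y^2.
∂L/∂y = 121y.
∂L/∂y' = y'.
The Euler-Lagrange equation d/dx(∂L/∂y') − ∂L/∂y = 0 becomes:
    y'' - 121 y = 0
General solution: y(x) = A e^(11x) + B e^(-11x), where A and B are arbitrary constants fixed by the endpoint conditions.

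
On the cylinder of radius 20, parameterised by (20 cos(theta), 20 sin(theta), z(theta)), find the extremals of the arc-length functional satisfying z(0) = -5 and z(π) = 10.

Parameterise the cylinder of radius R = 20 as
    r(θ) = (20 cos θ, 20 sin θ, z(θ)).
The arc-length element is
    ds = sqrt(400 + (dz/dθ)^2) dθ,
so the Lagrangian is L = sqrt(400 + z'^2).
L depends on z' only, not on z or θ, so ∂L/∂z = 0 and
    ∂L/∂z' = z' / sqrt(400 + z'^2).
The Euler-Lagrange equation gives
    d/dθ( z' / sqrt(400 + z'^2) ) = 0,
so z' is constant. Integrating once:
    z(θ) = a θ + b,
a helix on the cylinder (a straight line when the cylinder is unrolled). The constants a, b are determined by the endpoint conditions.
With endpoint conditions z(0) = -5 and z(π) = 10: from z(0) = b we get b = -5, and a·π + -5 = 10 gives a = 15/π, so
    z(θ) = (15/π) θ − 5.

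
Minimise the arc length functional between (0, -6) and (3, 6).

Arc-length functional: J[y] = ∫ sqrt(1 + (y')^2) dx.
Lagrangian L = sqrt(1 + (y')^2) has no explicit y dependence, so ∂L/∂y = 0 and the Euler-Lagrange equation gives
    d/dx( y' / sqrt(1 + (y')^2) ) = 0  ⇒  y' / sqrt(1 + (y')^2) = const.
Hence y' is constant, so y(x) is affine.
Fitting the endpoints (0, -6) and (3, 6):
    slope m = (6 − (-6)) / (3 − 0) = 4,
    intercept c = (-6) − m·0 = -6.
Extremal: y(x) = 4 x - 6.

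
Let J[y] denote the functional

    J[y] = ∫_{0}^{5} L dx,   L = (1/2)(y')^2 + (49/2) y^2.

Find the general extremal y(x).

The Lagrangian is L = (1/2)(y')^2 + (49/2) y^2.
∂L/∂y = 49y.
∂L/∂y' = y'.
The Euler-Lagrange equation d/dx(∂L/∂y') − ∂L/∂y = 0 becomes:
    y'' - 49 y = 0
General solution: y(x) = A e^(7x) + B e^(-7x), where A and B are arbitrary constants fixed by the endpoint conditions.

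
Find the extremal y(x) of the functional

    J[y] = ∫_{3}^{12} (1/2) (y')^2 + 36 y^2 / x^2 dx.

The Lagrangian is L = (1/2) (y')^2 + 36 y^2 / x^2.
Compute ∂L/∂y = 72y/x^2, ∂L/∂y' = y'.
The Euler-Lagrange equation d/dx(∂L/∂y') − ∂L/∂y = 0 reduces to
    y'' − 72/x^2 · y = 0  (x > 0).
Its general solution is
    y(x) = A x^9 + B x^(-8),
with A, B fixed by the endpoint conditions.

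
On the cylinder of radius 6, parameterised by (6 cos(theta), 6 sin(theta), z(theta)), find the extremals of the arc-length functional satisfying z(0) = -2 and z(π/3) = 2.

Parameterise the cylinder of radius R = 6 as
    r(θ) = (6 cos θ, 6 sin θ, z(θ)).
The arc-length element is
    ds = sqrt(36 + (dz/dθ)^2) dθ,
so the Lagrangian is L = sqrt(36 + z'^2).
L depends on z' only, not on z or θ, so ∂L/∂z = 0 and
    ∂L/∂z' = z' / sqrt(36 + z'^2).
The Euler-Lagrange equation gives
    d/dθ( z' / sqrt(36 + z'^2) ) = 0,
so z' is constant. Integrating once:
    z(θ) = a θ + b,
a helix on the cylinder (a straight line when the cylinder is unrolled). The constants a, b are determined by the endpoint conditions.
With endpoint conditions z(0) = -2 and z(π/3) = 2: from z(0) = b we get b = -2, and a·π/3 + -2 = 2 gives a = 12/π, so
    z(θ) = (12/π) θ − 2.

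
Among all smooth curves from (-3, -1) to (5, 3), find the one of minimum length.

Arc-length functional: J[y] = ∫ sqrt(1 + (y')^2) dx.
Lagrangian L = sqrt(1 + (y')^2) has no explicit y dependence, so ∂L/∂y = 0 and the Euler-Lagrange equation gives
    d/dx( y' / sqrt(1 + (y')^2) ) = 0  ⇒  y' / sqrt(1 + (y')^2) = const.
Hence y' is constant, so y(x) is affine.
Fitting the endpoints (-3, -1) and (5, 3):
    slope m = (3 − (-1)) / (5 − (-3)) = 1/2,
    intercept c = (-1) − m·(-3) = 1/2.
Extremal: y(x) = (1/2) x + 1/2.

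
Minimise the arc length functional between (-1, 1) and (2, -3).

Arc-length functional: J[y] = ∫ sqrt(1 + (y')^2) dx.
Lagrangian L = sqrt(1 + (y')^2) has no explicit y dependence, so ∂L/∂y = 0 and the Euler-Lagrange equation gives
    d/dx( y' / sqrt(1 + (y')^2) ) = 0  ⇒  y' / sqrt(1 + (y')^2) = const.
Hence y' is constant, so y(x) is affine.
Fitting the endpoints (-1, 1) and (2, -3):
    slope m = ((-3) − 1) / (2 − (-1)) = -4/3,
    intercept c = 1 − m·(-1) = -1/3.
Extremal: y(x) = (-4/3) x - 1/3.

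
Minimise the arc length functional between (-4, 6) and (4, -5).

Arc-length functional: J[y] = ∫ sqrt(1 + (y')^2) dx.
Lagrangian L = sqrt(1 + (y')^2) has no explicit y dependence, so ∂L/∂y = 0 and the Euler-Lagrange equation gives
    d/dx( y' / sqrt(1 + (y')^2) ) = 0  ⇒  y' / sqrt(1 + (y')^2) = const.
Hence y' is constant, so y(x) is affine.
Fitting the endpoints (-4, 6) and (4, -5):
    slope m = ((-5) − 6) / (4 − (-4)) = -11/8,
    intercept c = 6 − m·(-4) = 1/2.
Extremal: y(x) = (-11/8) x + 1/2.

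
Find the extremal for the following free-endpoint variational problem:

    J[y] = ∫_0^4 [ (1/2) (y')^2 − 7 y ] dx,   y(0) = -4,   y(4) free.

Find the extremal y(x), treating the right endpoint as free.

The Lagrangian L = (1/2) (y')^2 − 7 y gives
    ∂L/∂y = −7,   ∂L/∂y' = y'.
Euler-Lagrange: d/dx(y') − (−7) = 0, i.e. y'' + 7 = 0, so
    y(x) = −(7/2) x^2 + C1 x + C2.
Fixed left endpoint y(0) = -4 ⇒ C2 = -4.
The right endpoint x = 4 is free, so the natural (transversality) condition is ∂L/∂y' |_{x=4} = 0, i.e. y'(4) = 0.
Compute y'(x) = −7 x + C1, so y'(4) = −28 + C1 = 0 ⇒ C1 = 28.
Therefore the extremal is
    y(x) = −(7/2) x^2 + 28 x − 4.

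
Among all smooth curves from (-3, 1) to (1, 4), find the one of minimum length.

Arc-length functional: J[y] = ∫ sqrt(1 + (y')^2) dx.
Lagrangian L = sqrt(1 + (y')^2) has no explicit y dependence, so ∂L/∂y = 0 and the Euler-Lagrange equation gives
    d/dx( y' / sqrt(1 + (y')^2) ) = 0  ⇒  y' / sqrt(1 + (y')^2) = const.
Hence y' is constant, so y(x) is affine.
Fitting the endpoints (-3, 1) and (1, 4):
    slope m = (4 − 1) / (1 − (-3)) = 3/4,
    intercept c = 1 − m·(-3) = 13/4.
Extremal: y(x) = (3/4) x + 13/4.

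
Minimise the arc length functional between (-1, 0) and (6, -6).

Arc-length functional: J[y] = ∫ sqrt(1 + (y')^2) dx.
Lagrangian L = sqrt(1 + (y')^2) has no explicit y dependence, so ∂L/∂y = 0 and the Euler-Lagrange equation gives
    d/dx( y' / sqrt(1 + (y')^2) ) = 0  ⇒  y' / sqrt(1 + (y')^2) = const.
Hence y' is constant, so y(x) is affine.
Fitting the endpoints (-1, 0) and (6, -6):
    slope m = ((-6) − 0) / (6 − (-1)) = -6/7,
    intercept c = 0 − m·(-1) = -6/7.
Extremal: y(x) = (-6/7) x - 6/7.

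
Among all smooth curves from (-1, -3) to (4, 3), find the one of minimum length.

Arc-length functional: J[y] = ∫ sqrt(1 + (y')^2) dx.
Lagrangian L = sqrt(1 + (y')^2) has no explicit y dependence, so ∂L/∂y = 0 and the Euler-Lagrange equation gives
    d/dx( y' / sqrt(1 + (y')^2) ) = 0  ⇒  y' / sqrt(1 + (y')^2) = const.
Hence y' is constant, so y(x) is affine.
Fitting the endpoints (-1, -3) and (4, 3):
    slope m = (3 − (-3)) / (4 − (-1)) = 6/5,
    intercept c = (-3) − m·(-1) = -9/5.
Extremal: y(x) = (6/5) x - 9/5.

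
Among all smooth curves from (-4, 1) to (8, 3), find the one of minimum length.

Arc-length functional: J[y] = ∫ sqrt(1 + (y')^2) dx.
Lagrangian L = sqrt(1 + (y')^2) has no explicit y dependence, so ∂L/∂y = 0 and the Euler-Lagrange equation gives
    d/dx( y' / sqrt(1 + (y')^2) ) = 0  ⇒  y' / sqrt(1 + (y')^2) = const.
Hence y' is constant, so y(x) is affine.
Fitting the endpoints (-4, 1) and (8, 3):
    slope m = (3 − 1) / (8 − (-4)) = 1/6,
    intercept c = 1 − m·(-4) = 5/3.
Extremal: y(x) = (1/6) x + 5/3.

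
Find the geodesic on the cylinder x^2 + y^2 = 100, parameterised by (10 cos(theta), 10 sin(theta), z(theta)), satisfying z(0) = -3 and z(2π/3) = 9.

Parameterise the cylinder of radius R = 10 as
    r(θ) = (10 cos θ, 10 sin θ, z(θ)).
The arc-length element is
    ds = sqrt(100 + (dz/dθ)^2) dθ,
so the Lagrangian is L = sqrt(100 + z'^2).
L depends on z' only, not on z or θ, so ∂L/∂z = 0 and
    ∂L/∂z' = z' / sqrt(100 + z'^2).
The Euler-Lagrange equation gives
    d/dθ( z' / sqrt(100 + z'^2) ) = 0,
so z' is constant. Integrating once:
    z(θ) = a θ + b,
a helix on the cylinder (a straight line when the cylinder is unrolled). The constants a, b are determined by the endpoint conditions.
With endpoint conditions z(0) = -3 and z(2π/3) = 9: from z(0) = b we get b = -3, and a·2π/3 + -3 = 9 gives a = 18/π, so
    z(θ) = (18/π) θ − 3.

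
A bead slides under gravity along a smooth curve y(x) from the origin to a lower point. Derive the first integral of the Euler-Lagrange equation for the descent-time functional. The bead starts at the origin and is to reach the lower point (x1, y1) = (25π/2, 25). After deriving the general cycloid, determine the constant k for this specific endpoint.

The Lagrangian L = sqrt((1 + y'^2) / y) has no explicit x dependence, so the Beltrami identity applies:
    L − y' ∂L/∂y' = C.
Compute ∂L/∂y' = y' / sqrt(y (1 + y'^2)).
Substitute:
    sqrt((1 + y'^2)/y) − y'·y' / sqrt(y (1 + y'^2))
    = (1 + y'^2) / sqrt(y (1 + y'^2)) − y'^2 / sqrt(y (1 + y'^2))
    = 1 / sqrt(y (1 + y'^2)) = C.
Squaring and rearranging gives the first integral
    y (1 + y'^2) = 1/C^2 =: k   (constant).
Solving this first-order ODE by the substitution
    y = (k/2)(1 − cos θ)
yields the cycloid parameterisation
    x(θ) = (k/2)(θ − sin θ),   y(θ) = (k/2)(1 − cos θ).
The constant k is fixed by the endpoint condition.
Now fit the given lower endpoint (x1, y1) = (25π/2, 25). At the bottom of the first arch (θ = π), the parametric equations give
    y(π) = (k/2)(1 − cos π) = k,
    x(π) = (k/2)(π − sin π) = kπ/2.
Matching y(π) = 25 gives k = 25, consistent with x(π) = 25π/2. Therefore the specific cycloid is
    x(θ) = (25/2)(θ − sin θ),   y(θ) = (25/2)(1 − cos θ).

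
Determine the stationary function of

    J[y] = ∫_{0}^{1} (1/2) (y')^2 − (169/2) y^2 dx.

The Lagrangian is L = (1/2) (y')^2 − (169/2) y^2.
Compute ∂L/∂y = -169y, ∂L/∂y' = y'.
The Euler-Lagrange equation d/dx(∂L/∂y') − ∂L/∂y = 0 reduces to
    y'' + 169 y = 0.
Its general solution is
    y(x) = A sin(13x) + B cos(13x),
with A, B fixed by the endpoint conditions.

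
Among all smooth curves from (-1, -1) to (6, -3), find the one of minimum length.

Arc-length functional: J[y] = ∫ sqrt(1 + (y')^2) dx.
Lagrangian L = sqrt(1 + (y')^2) has no explicit y dependence, so ∂L/∂y = 0 and the Euler-Lagrange equation gives
    d/dx( y' / sqrt(1 + (y')^2) ) = 0  ⇒  y' / sqrt(1 + (y')^2) = const.
Hence y' is constant, so y(x) is affine.
Fitting the endpoints (-1, -1) and (6, -3):
    slope m = ((-3) − (-1)) / (6 − (-1)) = -2/7,
    intercept c = (-1) − m·(-1) = -9/7.
Extremal: y(x) = (-2/7) x - 9/7.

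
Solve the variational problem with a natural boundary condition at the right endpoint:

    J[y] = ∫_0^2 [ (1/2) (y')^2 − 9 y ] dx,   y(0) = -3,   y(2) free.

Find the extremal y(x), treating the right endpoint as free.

The Lagrangian L = (1/2) (y')^2 − 9 y gives
    ∂L/∂y = −9,   ∂L/∂y' = y'.
Euler-Lagrange: d/dx(y') − (−9) = 0, i.e. y'' + 9 = 0, so
    y(x) = −(9/2) x^2 + C1 x + C2.
Fixed left endpoint y(0) = -3 ⇒ C2 = -3.
The right endpoint x = 2 is free, so the natural (transversality) condition is ∂L/∂y' |_{x=2} = 0, i.e. y'(2) = 0.
Compute y'(x) = −9 x + C1, so y'(2) = −18 + C1 = 0 ⇒ C1 = 18.
Therefore the extremal is
    y(x) = −(9/2) x^2 + 18 x − 3.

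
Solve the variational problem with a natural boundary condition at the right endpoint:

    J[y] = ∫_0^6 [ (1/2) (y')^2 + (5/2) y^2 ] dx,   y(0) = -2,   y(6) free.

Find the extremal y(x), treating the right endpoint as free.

The Lagrangian L = (1/2) (y')^2 + (5/2) y^2 gives
    ∂L/∂y = 5 y,   ∂L/∂y' = y'.
Euler-Lagrange: y'' − 5 y = 0.
With k = sqrt(5), the general solution is
    y(x) = A cosh(sqrt(5) x) + B sinh(sqrt(5) x).
Fixed left endpoint y(0) = -2 ⇒ A = -2.
The right endpoint x = 6 is free, so the natural (transversality) condition is ∂L/∂y' |_{x=6} = 0, i.e. y'(6) = 0.
Compute y'(x) = A k sinh(k x) + B k cosh(k x), so
    y'(6) = A k sinh(k·6) + B k cosh(k·6) = 0
    ⇒ B = −A tanh(k·6) = 2 tanh(sqrt(5)·6).
Therefore the extremal is
    y(x) = −2 cosh(sqrt(5) x) + 2 tanh(sqrt(5)·6) sinh(sqrt(5) x).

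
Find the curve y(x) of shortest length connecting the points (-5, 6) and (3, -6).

Arc-length functional: J[y] = ∫ sqrt(1 + (y')^2) dx.
Lagrangian L = sqrt(1 + (y')^2) has no explicit y dependence, so ∂L/∂y = 0 and the Euler-Lagrange equation gives
    d/dx( y' / sqrt(1 + (y')^2) ) = 0  ⇒  y' / sqrt(1 + (y')^2) = const.
Hence y' is constant, so y(x) is affine.
Fitting the endpoints (-5, 6) and (3, -6):
    slope m = ((-6) − 6) / (3 − (-5)) = -3/2,
    intercept c = 6 − m·(-5) = -3/2.
Extremal: y(x) = (-3/2) x - 3/2.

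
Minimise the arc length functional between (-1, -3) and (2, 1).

Arc-length functional: J[y] = ∫ sqrt(1 + (y')^2) dx.
Lagrangian L = sqrt(1 + (y')^2) has no explicit y dependence, so ∂L/∂y = 0 and the Euler-Lagrange equation gives
    d/dx( y' / sqrt(1 + (y')^2) ) = 0  ⇒  y' / sqrt(1 + (y')^2) = const.
Hence y' is constant, so y(x) is affine.
Fitting the endpoints (-1, -3) and (2, 1):
    slope m = (1 − (-3)) / (2 − (-1)) = 4/3,
    intercept c = (-3) − m·(-1) = -5/3.
Extremal: y(x) = (4/3) x - 5/3.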